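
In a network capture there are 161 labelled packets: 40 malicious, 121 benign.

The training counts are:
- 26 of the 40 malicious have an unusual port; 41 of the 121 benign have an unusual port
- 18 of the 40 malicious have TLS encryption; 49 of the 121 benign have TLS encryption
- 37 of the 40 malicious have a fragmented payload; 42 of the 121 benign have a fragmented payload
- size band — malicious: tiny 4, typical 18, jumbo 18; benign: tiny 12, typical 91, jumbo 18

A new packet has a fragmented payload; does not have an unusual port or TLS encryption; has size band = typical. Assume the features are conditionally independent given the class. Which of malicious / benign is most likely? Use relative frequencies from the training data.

benign

malicious: (40/161) × (14/40) × (22/40) × (37/40) × (18/40) ≈ 0.0199076
benign: (121/161) × (80/121) × (72/121) × (42/121) × (91/121) ≈ 0.0771847
Highest score → benign.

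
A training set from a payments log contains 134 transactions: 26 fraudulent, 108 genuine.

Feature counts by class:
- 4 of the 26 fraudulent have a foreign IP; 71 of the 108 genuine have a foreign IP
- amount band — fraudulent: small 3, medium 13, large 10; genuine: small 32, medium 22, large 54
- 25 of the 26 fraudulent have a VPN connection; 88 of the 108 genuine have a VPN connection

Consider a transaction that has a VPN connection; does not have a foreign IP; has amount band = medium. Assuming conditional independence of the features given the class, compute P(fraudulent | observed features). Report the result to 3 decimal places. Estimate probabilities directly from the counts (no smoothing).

fraudulent: (26/134) × (22/26) × (13/26) × (25/26) ≈ 0.0789323
genuine: (108/134) × (37/108) × (22/108) × (88/108) ≈ 0.0458305
P(fraudulent | x) = 0.0789323 / 0.1247628 ≈ 0.633

0.633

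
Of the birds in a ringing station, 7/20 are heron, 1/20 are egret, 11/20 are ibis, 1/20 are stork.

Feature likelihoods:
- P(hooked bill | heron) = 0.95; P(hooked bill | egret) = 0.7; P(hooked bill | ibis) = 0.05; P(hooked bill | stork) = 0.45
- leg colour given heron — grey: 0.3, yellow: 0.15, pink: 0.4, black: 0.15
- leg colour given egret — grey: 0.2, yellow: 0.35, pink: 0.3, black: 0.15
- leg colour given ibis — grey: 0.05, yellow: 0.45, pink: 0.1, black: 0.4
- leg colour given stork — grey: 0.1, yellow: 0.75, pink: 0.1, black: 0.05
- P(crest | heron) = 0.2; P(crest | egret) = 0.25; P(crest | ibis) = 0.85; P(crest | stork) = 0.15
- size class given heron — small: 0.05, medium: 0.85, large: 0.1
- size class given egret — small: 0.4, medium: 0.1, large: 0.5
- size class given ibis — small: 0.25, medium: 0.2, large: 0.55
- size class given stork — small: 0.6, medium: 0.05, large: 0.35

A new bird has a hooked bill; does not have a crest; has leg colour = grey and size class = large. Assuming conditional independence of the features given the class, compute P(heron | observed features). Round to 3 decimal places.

0.701

heron: 0.35 × 0.95 × 0.3 × (1−0.2) × 0.1 = 0.00798
egret: 0.05 × 0.7 × 0.2 × (1−0.25) × 0.5 = 0.002625
ibis: 0.55 × 0.05 × 0.05 × (1−0.85) × 0.55 = 0.0001134375
stork: 0.05 × 0.45 × 0.1 × (1−0.15) × 0.35 = 0.000669375
P(heron | x) = 0.00798 / 0.0113878125 ≈ 0.701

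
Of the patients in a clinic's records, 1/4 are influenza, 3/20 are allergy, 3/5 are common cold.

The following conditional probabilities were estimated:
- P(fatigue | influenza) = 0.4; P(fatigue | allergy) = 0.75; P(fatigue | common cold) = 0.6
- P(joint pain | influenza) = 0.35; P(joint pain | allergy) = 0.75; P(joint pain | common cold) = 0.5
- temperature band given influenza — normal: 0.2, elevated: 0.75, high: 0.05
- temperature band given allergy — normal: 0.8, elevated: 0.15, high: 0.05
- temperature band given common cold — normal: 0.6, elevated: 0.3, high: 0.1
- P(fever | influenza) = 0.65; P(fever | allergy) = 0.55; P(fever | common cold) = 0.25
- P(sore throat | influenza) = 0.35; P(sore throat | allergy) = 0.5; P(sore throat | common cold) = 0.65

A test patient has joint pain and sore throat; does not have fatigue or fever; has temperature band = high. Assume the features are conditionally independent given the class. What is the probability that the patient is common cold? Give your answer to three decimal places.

influenza: 0.25 × (1−0.4) × 0.35 × 0.05 × (1−0.65) × 0.35 = 0.0003215625
allergy: 0.15 × (1−0.75) × 0.75 × 0.05 × (1−0.55) × 0.5 = 0.00031640625
common cold: 0.6 × (1−0.6) × 0.5 × 0.1 × (1−0.25) × 0.65 = 0.00585
P(common cold | x) = 0.00585 / 0.00648796875 ≈ 0.902

0.902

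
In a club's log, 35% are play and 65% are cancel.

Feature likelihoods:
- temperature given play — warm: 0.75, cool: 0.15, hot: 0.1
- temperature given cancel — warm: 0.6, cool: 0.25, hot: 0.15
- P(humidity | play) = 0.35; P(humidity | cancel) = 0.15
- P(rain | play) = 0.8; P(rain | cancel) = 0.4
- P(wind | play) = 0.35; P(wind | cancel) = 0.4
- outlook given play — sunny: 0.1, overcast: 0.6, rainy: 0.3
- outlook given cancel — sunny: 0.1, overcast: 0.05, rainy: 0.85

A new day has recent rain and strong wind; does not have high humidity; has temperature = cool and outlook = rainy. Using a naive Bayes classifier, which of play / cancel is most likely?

play: 0.35 × 0.15 × (1−0.35) × 0.8 × 0.35 × 0.3 = 0.0028665
cancel: 0.65 × 0.25 × (1−0.15) × 0.4 × 0.4 × 0.85 = 0.018785
Highest score → cancel.

cancel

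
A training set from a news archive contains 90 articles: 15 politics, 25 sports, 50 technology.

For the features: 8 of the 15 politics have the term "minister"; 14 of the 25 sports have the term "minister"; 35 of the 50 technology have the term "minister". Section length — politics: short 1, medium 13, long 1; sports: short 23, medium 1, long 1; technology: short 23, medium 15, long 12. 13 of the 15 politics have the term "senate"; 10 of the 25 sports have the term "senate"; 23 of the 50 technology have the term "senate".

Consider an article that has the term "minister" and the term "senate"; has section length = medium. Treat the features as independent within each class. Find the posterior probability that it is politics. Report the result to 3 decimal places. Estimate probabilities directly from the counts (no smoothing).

0.543

politics: (15/90) × (8/15) × (13/15) × (13/15) ≈ 0.0667654
sports: (25/90) × (14/25) × (1/25) × (10/25) ≈ 0.00248889
technology: (50/90) × (35/50) × (15/50) × (23/50) ≈ 0.0536667
P(politics | x) = 0.0667654 / 0.12292099 ≈ 0.543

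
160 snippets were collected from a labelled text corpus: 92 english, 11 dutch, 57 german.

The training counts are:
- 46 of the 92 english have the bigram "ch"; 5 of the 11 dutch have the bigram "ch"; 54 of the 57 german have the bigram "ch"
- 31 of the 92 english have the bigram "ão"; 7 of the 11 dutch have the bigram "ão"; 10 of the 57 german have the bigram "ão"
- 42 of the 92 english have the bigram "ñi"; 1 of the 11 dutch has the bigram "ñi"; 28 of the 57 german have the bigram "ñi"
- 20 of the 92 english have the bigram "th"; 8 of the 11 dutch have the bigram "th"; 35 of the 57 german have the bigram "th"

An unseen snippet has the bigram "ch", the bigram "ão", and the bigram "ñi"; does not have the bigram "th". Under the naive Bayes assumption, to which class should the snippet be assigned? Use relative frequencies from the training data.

english: (92/160) × (46/92) × (31/92) × (42/92) × (72/92) ≈ 0.0346113
dutch: (11/160) × (5/11) × (7/11) × (1/11) × (3/11) ≈ 0.00049305
german: (57/160) × (54/57) × (10/57) × (28/57) × (22/57) ≈ 0.0112261
Highest score → english.

english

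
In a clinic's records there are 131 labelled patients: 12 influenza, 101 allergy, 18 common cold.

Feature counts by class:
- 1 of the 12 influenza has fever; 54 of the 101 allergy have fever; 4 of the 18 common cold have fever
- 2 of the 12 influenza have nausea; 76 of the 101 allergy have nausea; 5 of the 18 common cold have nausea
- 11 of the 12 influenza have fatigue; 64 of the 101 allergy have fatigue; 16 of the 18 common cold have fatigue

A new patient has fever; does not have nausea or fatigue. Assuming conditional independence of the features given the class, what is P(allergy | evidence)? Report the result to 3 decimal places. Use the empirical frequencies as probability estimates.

0.926

influenza: (12/131) × (1/12) × (10/12) × (1/12) ≈ 0.00053011
allergy: (101/131) × (54/101) × (25/101) × (37/101) ≈ 0.0373785
common cold: (18/131) × (4/18) × (13/18) × (2/18) ≈ 0.00245029
P(allergy | x) = 0.0373785 / 0.0403589 ≈ 0.926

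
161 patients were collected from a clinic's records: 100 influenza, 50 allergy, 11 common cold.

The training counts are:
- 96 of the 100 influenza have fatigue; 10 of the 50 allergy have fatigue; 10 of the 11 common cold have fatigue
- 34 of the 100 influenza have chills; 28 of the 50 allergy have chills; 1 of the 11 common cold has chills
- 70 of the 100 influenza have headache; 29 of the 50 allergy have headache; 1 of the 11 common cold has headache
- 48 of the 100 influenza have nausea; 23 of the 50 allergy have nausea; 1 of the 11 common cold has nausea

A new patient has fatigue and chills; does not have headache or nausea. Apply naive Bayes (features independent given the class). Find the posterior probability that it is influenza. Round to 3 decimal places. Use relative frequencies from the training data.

influenza: (100/161) × (96/100) × (34/100) × (30/100) × (52/100) ≈ 0.0316263
allergy: (50/161) × (10/50) × (28/50) × (21/50) × (27/50) ≈ 0.0078887
common cold: (11/161) × (10/11) × (1/11) × (10/11) × (10/11) ≈ 0.00466655
P(influenza | x) = 0.0316263 / 0.04418155 ≈ 0.716

0.716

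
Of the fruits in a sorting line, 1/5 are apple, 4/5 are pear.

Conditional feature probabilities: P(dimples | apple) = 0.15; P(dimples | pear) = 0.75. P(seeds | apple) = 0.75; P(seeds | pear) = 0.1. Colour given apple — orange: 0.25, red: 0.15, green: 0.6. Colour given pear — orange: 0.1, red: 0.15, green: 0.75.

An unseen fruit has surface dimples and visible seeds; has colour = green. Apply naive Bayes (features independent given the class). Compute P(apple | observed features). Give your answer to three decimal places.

apple: 0.2 × 0.15 × 0.75 × 0.6 = 0.0135
pear: 0.8 × 0.75 × 0.1 × 0.75 = 0.045
P(apple | x) = 0.0135 / 0.0585 ≈ 0.231

0.231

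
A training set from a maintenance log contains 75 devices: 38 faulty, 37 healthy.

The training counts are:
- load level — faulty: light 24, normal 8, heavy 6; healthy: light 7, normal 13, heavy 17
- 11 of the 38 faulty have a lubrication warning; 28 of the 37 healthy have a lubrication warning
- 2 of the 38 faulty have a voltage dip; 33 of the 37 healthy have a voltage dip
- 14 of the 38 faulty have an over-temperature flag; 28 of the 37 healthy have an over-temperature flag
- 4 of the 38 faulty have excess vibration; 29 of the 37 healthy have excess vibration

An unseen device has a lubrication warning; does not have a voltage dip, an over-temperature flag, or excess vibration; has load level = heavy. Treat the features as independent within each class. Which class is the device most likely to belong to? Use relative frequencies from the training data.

faulty

faulty: (38/75) × (6/38) × (11/38) × (36/38) × (24/38) × (34/38) ≈ 0.0123977
healthy: (37/75) × (17/37) × (28/37) × (4/37) × (9/37) × (8/37) ≈ 0.000975284
Highest score → faulty.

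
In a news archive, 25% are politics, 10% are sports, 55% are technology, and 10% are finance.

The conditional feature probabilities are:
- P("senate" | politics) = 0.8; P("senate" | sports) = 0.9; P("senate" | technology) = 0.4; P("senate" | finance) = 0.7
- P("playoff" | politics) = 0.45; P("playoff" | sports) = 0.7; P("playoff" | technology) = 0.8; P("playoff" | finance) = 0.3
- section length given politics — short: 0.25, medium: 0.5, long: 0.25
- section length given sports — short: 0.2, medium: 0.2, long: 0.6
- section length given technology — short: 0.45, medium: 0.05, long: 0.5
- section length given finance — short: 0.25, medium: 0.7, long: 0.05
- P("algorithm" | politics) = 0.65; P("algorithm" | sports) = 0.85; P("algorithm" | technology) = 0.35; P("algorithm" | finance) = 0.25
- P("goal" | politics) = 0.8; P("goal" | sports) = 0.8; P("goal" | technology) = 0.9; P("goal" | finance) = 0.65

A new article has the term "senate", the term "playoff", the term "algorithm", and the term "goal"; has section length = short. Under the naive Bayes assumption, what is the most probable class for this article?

politics: 0.25 × 0.8 × 0.45 × 0.25 × 0.65 × 0.8 = 0.0117
sports: 0.1 × 0.9 × 0.7 × 0.2 × 0.85 × 0.8 = 0.008568
technology: 0.55 × 0.4 × 0.8 × 0.45 × 0.35 × 0.9 = 0.024948
finance: 0.1 × 0.7 × 0.3 × 0.25 × 0.25 × 0.65 = 0.000853125
Highest score → technology.

technology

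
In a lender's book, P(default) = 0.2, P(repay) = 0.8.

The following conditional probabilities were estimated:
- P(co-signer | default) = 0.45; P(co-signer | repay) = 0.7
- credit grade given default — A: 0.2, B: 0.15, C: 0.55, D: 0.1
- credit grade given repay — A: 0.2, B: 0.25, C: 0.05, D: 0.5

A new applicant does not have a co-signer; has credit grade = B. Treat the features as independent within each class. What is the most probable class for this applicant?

repay

default: 0.2 × (1−0.45) × 0.15 = 0.0165
repay: 0.8 × (1−0.7) × 0.25 = 0.06
Highest score → repay.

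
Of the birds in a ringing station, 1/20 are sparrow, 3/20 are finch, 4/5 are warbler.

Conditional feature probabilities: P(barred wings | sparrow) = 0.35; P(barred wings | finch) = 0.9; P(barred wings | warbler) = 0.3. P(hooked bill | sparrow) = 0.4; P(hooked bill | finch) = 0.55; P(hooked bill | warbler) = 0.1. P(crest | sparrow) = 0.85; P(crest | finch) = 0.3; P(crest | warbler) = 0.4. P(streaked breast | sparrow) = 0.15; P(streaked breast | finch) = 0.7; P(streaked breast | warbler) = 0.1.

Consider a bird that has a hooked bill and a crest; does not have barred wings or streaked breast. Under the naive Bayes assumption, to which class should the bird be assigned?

sparrow: 0.05 × (1−0.35) × 0.4 × 0.85 × (1−0.15) = 0.0093925
finch: 0.15 × (1−0.9) × 0.55 × 0.3 × (1−0.7) = 0.0007425
warbler: 0.8 × (1−0.3) × 0.1 × 0.4 × (1−0.1) = 0.02016
Highest score → warbler.

warbler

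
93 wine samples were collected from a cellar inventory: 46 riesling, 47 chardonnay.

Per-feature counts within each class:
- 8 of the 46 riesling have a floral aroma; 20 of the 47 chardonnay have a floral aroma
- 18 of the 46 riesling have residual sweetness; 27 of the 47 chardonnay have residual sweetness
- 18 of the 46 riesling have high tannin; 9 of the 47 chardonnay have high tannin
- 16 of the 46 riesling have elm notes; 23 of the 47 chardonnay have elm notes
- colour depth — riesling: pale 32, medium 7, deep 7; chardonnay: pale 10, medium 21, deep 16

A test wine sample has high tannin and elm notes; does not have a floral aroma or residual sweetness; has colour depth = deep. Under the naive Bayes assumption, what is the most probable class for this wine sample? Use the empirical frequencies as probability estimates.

riesling: (46/93) × (38/46) × (28/46) × (18/46) × (16/46) × (7/46) ≈ 0.00515131
chardonnay: (47/93) × (27/47) × (20/47) × (9/47) × (23/47) × (16/47) ≈ 0.00394103
Highest score → riesling.

riesling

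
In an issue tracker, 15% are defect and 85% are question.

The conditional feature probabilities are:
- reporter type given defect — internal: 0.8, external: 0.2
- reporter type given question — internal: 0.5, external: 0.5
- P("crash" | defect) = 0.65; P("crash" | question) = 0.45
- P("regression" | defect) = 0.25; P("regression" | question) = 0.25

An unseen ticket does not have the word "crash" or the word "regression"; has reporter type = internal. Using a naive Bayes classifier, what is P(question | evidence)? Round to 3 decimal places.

0.848

defect: 0.15 × 0.8 × (1−0.65) × (1−0.25) = 0.0315
question: 0.85 × 0.5 × (1−0.45) × (1−0.25) = 0.1753125
P(question | x) = 0.1753125 / 0.2068125 ≈ 0.848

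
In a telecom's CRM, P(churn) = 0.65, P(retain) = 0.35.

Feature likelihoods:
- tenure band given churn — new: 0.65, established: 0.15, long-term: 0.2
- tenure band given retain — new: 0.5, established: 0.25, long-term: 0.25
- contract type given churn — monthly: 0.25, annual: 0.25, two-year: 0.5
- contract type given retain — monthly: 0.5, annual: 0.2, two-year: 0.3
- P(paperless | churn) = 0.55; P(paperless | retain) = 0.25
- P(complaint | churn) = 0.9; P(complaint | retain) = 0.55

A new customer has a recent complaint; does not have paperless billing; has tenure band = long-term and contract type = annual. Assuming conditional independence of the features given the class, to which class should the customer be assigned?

churn

churn: 0.65 × 0.2 × 0.25 × (1−0.55) × 0.9 = 0.0131625
retain: 0.35 × 0.25 × 0.2 × (1−0.25) × 0.55 = 0.00721875
Highest score → churn.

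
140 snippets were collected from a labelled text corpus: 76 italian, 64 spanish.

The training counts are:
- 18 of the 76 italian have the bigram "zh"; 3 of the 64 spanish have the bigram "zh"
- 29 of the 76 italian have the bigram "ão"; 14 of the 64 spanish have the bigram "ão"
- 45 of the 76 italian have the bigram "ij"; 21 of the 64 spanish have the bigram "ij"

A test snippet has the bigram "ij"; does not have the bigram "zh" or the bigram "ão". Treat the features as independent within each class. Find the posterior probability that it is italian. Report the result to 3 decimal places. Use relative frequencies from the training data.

0.576

italian: (76/140) × (58/76) × (47/76) × (45/76) ≈ 0.151699
spanish: (64/140) × (61/64) × (50/64) × (21/64) = 0.1116943359375
P(italian | x) = 0.151699 / 0.2633933359375 ≈ 0.576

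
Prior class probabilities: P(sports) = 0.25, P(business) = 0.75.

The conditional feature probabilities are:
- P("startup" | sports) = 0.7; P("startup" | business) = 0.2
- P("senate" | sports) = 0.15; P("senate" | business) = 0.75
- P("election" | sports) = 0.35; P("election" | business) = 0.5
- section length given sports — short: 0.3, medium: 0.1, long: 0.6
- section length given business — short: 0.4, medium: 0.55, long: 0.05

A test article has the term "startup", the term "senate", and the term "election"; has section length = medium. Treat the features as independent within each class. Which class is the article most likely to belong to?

sports: 0.25 × 0.7 × 0.15 × 0.35 × 0.1 = 0.00091875
business: 0.75 × 0.2 × 0.75 × 0.5 × 0.55 = 0.0309375
Highest score → business.

business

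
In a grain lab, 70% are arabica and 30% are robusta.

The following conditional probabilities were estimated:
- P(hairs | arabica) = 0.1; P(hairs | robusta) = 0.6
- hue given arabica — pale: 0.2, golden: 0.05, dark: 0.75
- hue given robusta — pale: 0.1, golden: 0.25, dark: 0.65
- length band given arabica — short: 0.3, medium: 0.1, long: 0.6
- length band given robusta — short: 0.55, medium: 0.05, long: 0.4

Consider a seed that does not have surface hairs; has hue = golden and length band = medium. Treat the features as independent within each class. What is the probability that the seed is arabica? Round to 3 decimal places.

0.677

arabica: 0.7 × (1−0.1) × 0.05 × 0.1 = 0.00315
robusta: 0.3 × (1−0.6) × 0.25 × 0.05 = 0.0015
P(arabica | x) = 0.00315 / 0.00465 ≈ 0.677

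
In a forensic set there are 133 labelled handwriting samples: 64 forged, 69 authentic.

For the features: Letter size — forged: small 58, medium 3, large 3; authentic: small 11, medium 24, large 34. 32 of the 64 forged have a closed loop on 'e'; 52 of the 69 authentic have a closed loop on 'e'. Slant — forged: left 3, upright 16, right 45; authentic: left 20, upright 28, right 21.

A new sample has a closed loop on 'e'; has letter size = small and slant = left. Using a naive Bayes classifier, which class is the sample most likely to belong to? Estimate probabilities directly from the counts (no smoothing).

authentic

forged: (64/133) × (58/64) × (32/64) × (3/64) ≈ 0.0102209
authentic: (69/133) × (11/69) × (52/69) × (20/69) ≈ 0.0180666
Highest score → authentic.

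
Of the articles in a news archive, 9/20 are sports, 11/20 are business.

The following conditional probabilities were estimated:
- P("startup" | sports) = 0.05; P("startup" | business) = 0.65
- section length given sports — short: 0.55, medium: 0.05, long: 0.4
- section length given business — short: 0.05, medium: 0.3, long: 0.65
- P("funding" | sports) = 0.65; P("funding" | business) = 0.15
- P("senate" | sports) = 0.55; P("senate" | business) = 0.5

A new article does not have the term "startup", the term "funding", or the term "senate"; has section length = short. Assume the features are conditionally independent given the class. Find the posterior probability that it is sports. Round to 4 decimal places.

sports: 0.45 × (1−0.05) × 0.55 × (1−0.65) × (1−0.55) = 0.0370321875
business: 0.55 × (1−0.65) × 0.05 × (1−0.15) × (1−0.5) = 0.004090625
P(sports | x) = 0.0370321875 / 0.0411228125 ≈ 0.9005

0.9005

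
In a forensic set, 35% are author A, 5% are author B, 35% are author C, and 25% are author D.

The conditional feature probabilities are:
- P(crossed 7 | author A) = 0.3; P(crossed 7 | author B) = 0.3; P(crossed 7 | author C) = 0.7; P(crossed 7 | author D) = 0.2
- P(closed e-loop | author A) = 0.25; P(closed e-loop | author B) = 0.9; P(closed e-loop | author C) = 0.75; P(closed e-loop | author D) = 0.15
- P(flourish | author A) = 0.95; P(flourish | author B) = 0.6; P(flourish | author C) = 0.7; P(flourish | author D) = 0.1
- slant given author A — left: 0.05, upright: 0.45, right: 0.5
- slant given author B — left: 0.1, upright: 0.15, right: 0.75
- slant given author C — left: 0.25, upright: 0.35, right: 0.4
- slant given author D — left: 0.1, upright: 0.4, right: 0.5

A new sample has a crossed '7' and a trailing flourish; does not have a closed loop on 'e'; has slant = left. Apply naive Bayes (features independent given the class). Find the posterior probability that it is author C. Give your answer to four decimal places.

0.7158

author A: 0.35 × 0.3 × (1−0.25) × 0.95 × 0.05 = 0.003740625
author B: 0.05 × 0.3 × (1−0.9) × 0.6 × 0.1 = 0.00009
author C: 0.35 × 0.7 × (1−0.75) × 0.7 × 0.25 = 0.01071875
author D: 0.25 × 0.2 × (1−0.15) × 0.1 × 0.1 = 0.000425
P(author C | x) = 0.01071875 / 0.014974375 ≈ 0.7158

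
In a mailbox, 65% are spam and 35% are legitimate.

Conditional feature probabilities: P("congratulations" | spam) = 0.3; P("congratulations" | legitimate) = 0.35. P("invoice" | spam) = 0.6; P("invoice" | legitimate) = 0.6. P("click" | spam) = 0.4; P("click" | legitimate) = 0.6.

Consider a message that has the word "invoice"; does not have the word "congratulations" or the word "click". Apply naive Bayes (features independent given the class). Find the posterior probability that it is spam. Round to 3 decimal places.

0.750

spam: 0.65 × (1−0.3) × 0.6 × (1−0.4) = 0.1638
legitimate: 0.35 × (1−0.35) × 0.6 × (1−0.6) = 0.0546
P(spam | x) = 0.1638 / 0.2184 ≈ 0.750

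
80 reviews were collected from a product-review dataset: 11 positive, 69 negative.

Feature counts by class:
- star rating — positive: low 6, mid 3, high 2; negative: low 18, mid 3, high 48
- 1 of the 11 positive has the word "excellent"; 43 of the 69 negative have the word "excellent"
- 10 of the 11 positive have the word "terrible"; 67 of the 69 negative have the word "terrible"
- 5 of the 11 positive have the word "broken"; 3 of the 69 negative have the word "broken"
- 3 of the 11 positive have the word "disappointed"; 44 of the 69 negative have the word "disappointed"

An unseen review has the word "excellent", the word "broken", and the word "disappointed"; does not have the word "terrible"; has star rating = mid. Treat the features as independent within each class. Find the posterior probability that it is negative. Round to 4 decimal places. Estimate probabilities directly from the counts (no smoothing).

positive: (11/80) × (3/11) × (1/11) × (1/11) × (5/11) × (3/11) ≈ 0.0000384195
negative: (69/80) × (3/69) × (43/69) × (2/69) × (3/69) × (44/69) ≈ 0.0000187805
P(negative | x) = 0.0000187805 / 0.0000572 ≈ 0.3283

0.3283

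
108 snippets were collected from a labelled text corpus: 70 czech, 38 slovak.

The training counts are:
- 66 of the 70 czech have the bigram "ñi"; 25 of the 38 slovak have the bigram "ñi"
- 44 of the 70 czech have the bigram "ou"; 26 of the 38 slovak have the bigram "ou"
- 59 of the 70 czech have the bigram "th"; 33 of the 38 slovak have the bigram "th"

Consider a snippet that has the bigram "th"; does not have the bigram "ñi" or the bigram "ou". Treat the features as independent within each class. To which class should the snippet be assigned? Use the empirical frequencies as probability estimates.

slovak

czech: (70/108) × (4/70) × (26/70) × (59/70) ≈ 0.0115949
slovak: (38/108) × (13/38) × (12/38) × (33/38) ≈ 0.0330102
Highest score → slovak.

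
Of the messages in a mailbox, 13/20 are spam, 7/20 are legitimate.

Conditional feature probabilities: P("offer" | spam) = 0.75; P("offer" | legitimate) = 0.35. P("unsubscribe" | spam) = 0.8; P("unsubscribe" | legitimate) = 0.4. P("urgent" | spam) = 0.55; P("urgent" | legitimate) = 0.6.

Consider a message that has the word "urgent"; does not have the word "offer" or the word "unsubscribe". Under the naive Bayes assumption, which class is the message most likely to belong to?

legitimate

spam: 0.65 × (1−0.75) × (1−0.8) × 0.55 = 0.017875
legitimate: 0.35 × (1−0.35) × (1−0.4) × 0.6 = 0.0819
Highest score → legitimate.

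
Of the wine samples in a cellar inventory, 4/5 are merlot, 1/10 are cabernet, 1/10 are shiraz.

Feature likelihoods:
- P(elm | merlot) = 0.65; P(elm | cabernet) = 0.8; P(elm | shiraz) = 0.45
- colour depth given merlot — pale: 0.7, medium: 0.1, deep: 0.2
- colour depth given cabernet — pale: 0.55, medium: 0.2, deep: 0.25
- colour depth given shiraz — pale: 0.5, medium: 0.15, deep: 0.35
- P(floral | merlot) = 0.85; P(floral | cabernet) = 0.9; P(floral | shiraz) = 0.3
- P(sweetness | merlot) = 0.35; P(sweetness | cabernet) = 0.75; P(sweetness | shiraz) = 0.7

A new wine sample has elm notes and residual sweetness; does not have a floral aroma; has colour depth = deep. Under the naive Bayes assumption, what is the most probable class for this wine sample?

shiraz

merlot: 0.8 × 0.65 × 0.2 × (1−0.85) × 0.35 = 0.00546
cabernet: 0.1 × 0.8 × 0.25 × (1−0.9) × 0.75 = 0.0015
shiraz: 0.1 × 0.45 × 0.35 × (1−0.3) × 0.7 = 0.0077175
Highest score → shiraz.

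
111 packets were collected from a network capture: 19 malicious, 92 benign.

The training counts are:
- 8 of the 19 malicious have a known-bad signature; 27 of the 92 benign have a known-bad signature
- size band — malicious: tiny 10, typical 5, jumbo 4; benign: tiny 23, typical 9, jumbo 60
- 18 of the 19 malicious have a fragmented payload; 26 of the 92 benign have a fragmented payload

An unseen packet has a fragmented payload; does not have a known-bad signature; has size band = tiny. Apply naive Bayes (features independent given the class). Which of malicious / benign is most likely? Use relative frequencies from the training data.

malicious: (19/111) × (11/19) × (10/19) × (18/19) ≈ 0.0494123
benign: (92/111) × (65/92) × (23/92) × (26/92) ≈ 0.0413729
Highest score → malicious.

malicious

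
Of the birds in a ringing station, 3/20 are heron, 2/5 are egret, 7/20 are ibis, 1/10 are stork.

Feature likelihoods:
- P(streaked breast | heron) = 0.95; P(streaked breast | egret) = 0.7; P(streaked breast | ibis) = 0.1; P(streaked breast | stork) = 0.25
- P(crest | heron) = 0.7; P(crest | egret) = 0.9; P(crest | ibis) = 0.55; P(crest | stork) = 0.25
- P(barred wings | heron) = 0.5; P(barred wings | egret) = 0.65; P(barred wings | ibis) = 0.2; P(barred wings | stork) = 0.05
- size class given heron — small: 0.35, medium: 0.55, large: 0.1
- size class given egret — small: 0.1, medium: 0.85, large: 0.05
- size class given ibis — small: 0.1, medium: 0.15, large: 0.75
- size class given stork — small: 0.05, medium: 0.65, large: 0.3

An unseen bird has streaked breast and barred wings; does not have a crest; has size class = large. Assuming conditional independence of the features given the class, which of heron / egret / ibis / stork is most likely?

ibis

heron: 0.15 × 0.95 × (1−0.7) × 0.5 × 0.1 = 0.0021375
egret: 0.4 × 0.7 × (1−0.9) × 0.65 × 0.05 = 0.00091
ibis: 0.35 × 0.1 × (1−0.55) × 0.2 × 0.75 = 0.0023625
stork: 0.1 × 0.25 × (1−0.25) × 0.05 × 0.3 = 0.00028125
Highest score → ibis.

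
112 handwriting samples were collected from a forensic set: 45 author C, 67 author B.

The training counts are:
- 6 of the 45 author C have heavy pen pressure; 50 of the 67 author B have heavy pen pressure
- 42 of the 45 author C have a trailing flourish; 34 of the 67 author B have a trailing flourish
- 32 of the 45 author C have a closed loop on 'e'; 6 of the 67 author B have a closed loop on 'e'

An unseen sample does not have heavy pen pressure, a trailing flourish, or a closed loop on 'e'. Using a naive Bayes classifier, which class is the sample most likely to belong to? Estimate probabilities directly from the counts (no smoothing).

author C: (45/112) × (39/45) × (3/45) × (13/45) ≈ 0.00670635
author B: (67/112) × (17/67) × (33/67) × (61/67) ≈ 0.0680652
Highest score → author B.

author B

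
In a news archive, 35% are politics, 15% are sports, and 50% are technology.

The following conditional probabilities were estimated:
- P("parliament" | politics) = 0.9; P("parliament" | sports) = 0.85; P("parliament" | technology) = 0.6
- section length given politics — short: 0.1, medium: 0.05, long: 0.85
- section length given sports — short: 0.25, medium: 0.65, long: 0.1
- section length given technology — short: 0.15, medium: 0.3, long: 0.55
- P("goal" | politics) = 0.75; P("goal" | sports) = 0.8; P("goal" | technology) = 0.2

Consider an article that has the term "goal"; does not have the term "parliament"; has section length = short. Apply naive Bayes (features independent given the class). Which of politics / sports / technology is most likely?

politics: 0.35 × (1−0.9) × 0.1 × 0.75 = 0.002625
sports: 0.15 × (1−0.85) × 0.25 × 0.8 = 0.0045
technology: 0.5 × (1−0.6) × 0.15 × 0.2 = 0.006
Highest score → technology.

technology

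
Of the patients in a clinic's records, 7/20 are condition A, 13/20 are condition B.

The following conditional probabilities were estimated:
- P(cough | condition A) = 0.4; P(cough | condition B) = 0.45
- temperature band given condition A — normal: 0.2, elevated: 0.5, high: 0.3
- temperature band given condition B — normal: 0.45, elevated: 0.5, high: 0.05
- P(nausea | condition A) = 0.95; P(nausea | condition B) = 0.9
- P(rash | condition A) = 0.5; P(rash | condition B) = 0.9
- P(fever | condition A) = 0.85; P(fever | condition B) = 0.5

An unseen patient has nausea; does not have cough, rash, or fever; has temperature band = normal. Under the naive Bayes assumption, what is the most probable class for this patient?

condition B

condition A: 0.35 × (1−0.4) × 0.2 × 0.95 × (1−0.5) × (1−0.85) = 0.0029925
condition B: 0.65 × (1−0.45) × 0.45 × 0.9 × (1−0.9) × (1−0.5) = 0.007239375
Highest score → condition B.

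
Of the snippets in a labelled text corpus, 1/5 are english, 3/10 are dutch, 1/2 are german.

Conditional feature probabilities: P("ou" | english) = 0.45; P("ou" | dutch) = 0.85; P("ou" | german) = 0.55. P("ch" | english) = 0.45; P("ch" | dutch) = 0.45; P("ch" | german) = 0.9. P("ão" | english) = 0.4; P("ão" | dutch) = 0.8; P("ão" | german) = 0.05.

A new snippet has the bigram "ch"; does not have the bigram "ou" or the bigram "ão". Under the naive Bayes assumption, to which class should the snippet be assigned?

german

english: 0.2 × (1−0.45) × 0.45 × (1−0.4) = 0.0297
dutch: 0.3 × (1−0.85) × 0.45 × (1−0.8) = 0.00405
german: 0.5 × (1−0.55) × 0.9 × (1−0.05) = 0.192375
Highest score → german.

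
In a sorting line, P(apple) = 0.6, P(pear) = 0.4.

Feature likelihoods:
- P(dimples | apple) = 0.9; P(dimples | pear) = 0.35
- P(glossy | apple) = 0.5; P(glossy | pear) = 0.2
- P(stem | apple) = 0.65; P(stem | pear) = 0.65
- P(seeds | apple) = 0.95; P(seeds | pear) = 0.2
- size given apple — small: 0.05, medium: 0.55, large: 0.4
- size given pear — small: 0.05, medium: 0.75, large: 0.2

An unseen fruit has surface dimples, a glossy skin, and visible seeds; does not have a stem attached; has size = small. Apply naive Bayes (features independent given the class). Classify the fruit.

apple: 0.6 × 0.9 × 0.5 × (1−0.65) × 0.95 × 0.05 = 0.00448875
pear: 0.4 × 0.35 × 0.2 × (1−0.65) × 0.2 × 0.05 = 0.000098
Highest score → apple.

apple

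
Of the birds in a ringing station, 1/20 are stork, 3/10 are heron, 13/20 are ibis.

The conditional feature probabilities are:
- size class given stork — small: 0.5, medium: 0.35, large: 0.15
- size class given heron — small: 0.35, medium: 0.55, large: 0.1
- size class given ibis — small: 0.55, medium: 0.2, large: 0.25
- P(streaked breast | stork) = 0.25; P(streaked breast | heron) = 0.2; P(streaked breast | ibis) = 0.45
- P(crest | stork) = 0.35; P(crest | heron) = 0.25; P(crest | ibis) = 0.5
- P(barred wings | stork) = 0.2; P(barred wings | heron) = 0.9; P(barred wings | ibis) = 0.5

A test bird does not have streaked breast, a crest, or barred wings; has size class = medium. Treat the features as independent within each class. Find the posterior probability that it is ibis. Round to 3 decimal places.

0.517

stork: 0.05 × 0.35 × (1−0.25) × (1−0.35) × (1−0.2) = 0.006825
heron: 0.3 × 0.55 × (1−0.2) × (1−0.25) × (1−0.9) = 0.0099
ibis: 0.65 × 0.2 × (1−0.45) × (1−0.5) × (1−0.5) = 0.017875
P(ibis | x) = 0.017875 / 0.0346 ≈ 0.517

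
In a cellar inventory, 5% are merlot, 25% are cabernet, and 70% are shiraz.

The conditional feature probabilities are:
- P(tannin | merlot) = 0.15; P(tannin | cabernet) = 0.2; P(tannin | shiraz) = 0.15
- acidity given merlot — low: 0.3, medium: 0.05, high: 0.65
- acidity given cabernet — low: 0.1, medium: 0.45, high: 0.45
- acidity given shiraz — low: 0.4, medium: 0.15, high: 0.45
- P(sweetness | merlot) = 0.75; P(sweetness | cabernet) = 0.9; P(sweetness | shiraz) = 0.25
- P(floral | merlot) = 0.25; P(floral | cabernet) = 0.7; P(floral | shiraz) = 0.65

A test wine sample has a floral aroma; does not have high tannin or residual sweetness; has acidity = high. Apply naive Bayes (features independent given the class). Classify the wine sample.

shiraz

merlot: 0.05 × (1−0.15) × 0.65 × (1−0.75) × 0.25 = 0.0017265625
cabernet: 0.25 × (1−0.2) × 0.45 × (1−0.9) × 0.7 = 0.0063
shiraz: 0.7 × (1−0.15) × 0.45 × (1−0.25) × 0.65 = 0.130528125
Highest score → shiraz.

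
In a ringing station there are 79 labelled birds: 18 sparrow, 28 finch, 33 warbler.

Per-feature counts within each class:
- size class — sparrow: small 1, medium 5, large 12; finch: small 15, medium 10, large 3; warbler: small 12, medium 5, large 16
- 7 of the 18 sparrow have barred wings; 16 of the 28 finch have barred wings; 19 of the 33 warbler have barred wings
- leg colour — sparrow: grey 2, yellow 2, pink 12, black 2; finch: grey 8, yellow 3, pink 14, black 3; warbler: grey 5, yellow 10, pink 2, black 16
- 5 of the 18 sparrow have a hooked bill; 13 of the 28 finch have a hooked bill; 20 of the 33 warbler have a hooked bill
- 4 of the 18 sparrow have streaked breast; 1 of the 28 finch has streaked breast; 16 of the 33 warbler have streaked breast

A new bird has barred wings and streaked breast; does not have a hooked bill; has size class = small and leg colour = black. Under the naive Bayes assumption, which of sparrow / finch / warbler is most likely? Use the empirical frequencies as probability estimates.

warbler

sparrow: (18/79) × (1/18) × (7/18) × (2/18) × (13/18) × (4/18) ≈ 0.0000877838
finch: (28/79) × (15/28) × (16/28) × (3/28) × (15/28) × (1/28) ≈ 0.000222415
warbler: (33/79) × (12/33) × (19/33) × (16/33) × (13/33) × (16/33) ≈ 0.00809907
Highest score → warbler.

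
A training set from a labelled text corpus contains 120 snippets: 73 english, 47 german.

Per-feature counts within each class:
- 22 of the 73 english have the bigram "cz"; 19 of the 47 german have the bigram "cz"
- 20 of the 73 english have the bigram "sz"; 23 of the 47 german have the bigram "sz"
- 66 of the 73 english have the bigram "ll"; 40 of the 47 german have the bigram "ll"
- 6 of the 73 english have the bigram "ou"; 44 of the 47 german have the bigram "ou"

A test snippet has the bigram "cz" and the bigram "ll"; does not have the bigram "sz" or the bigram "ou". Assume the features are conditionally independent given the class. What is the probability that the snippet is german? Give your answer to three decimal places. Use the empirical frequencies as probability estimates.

0.038

english: (73/120) × (22/73) × (53/73) × (66/73) × (67/73) ≈ 0.11045
german: (47/120) × (19/47) × (24/47) × (40/47) × (3/47) ≈ 0.00439209
P(german | x) = 0.00439209 / 0.11484209 ≈ 0.038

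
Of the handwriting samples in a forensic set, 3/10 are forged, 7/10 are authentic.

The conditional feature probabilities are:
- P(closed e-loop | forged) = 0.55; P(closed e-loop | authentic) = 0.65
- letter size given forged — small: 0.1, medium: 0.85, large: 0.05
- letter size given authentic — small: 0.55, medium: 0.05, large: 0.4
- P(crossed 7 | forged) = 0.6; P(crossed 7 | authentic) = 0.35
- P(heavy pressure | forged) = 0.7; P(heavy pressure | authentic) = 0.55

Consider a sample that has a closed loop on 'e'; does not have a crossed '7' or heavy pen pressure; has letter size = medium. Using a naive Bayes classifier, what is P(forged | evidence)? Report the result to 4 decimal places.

forged: 0.3 × 0.55 × 0.85 × (1−0.6) × (1−0.7) = 0.01683
authentic: 0.7 × 0.65 × 0.05 × (1−0.35) × (1−0.55) = 0.006654375
P(forged | x) = 0.01683 / 0.023484375 ≈ 0.7166

0.7166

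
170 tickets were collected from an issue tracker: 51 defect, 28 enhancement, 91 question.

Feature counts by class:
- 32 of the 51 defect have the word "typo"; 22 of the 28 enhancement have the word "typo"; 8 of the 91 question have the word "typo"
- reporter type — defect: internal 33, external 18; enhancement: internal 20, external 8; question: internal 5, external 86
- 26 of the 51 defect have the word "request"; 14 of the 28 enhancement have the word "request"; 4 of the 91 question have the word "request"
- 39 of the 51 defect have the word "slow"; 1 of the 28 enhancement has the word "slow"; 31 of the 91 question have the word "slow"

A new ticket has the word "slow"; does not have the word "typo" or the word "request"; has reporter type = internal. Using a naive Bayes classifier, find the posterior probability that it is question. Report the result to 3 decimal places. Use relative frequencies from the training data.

0.241

defect: (51/170) × (19/51) × (33/51) × (25/51) × (39/51) ≈ 0.027109
enhancement: (28/170) × (6/28) × (20/28) × (14/28) × (1/28) ≈ 0.00045018
question: (91/170) × (83/91) × (5/91) × (87/91) × (31/91) ≈ 0.00873687
P(question | x) = 0.00873687 / 0.03629605 ≈ 0.241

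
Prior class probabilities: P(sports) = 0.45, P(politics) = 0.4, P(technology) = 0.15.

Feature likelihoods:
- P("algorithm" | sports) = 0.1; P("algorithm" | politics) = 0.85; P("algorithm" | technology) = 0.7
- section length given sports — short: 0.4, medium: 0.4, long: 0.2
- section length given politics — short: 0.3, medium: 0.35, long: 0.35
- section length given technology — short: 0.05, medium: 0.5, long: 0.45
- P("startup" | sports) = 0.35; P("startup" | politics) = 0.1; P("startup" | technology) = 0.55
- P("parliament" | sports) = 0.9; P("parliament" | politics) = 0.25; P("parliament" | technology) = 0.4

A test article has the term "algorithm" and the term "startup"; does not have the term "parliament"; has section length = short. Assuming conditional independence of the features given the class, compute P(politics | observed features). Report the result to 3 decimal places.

0.764

sports: 0.45 × 0.1 × 0.4 × 0.35 × (1−0.9) = 0.00063
politics: 0.4 × 0.85 × 0.3 × 0.1 × (1−0.25) = 0.00765
technology: 0.15 × 0.7 × 0.05 × 0.55 × (1−0.4) = 0.0017325
P(politics | x) = 0.00765 / 0.0100125 ≈ 0.764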